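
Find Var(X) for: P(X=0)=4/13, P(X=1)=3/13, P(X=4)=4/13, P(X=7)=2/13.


E[X] = 33/13, E[X^2] = 165/13
Var(X) = E[X^2] - (E[X])^2 = 165/13 - (33/13)^2 = 1056/169

1056/169


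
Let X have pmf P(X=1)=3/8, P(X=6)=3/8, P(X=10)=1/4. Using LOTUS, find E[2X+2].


E[2X+2] = sum(g(x)*P(x))
= 4*3/8 + 14*3/8 + 22*1/4
= 49/4

49/4


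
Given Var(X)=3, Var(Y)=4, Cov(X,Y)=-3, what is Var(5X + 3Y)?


Var(5X + 3Y) = 5^2*Var(X) + 3^2*Var(Y) + 2*5*3*Cov(X,Y)
= 25*3 + 9*4 + 30*(-3)
= 75 + 36 - 90 = 21

21


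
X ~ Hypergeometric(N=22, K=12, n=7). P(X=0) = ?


P(X=0) = C(12,0)*C(10,7) / C(22,7)
= 1*120 / 170544
= 120/170544 = 5/7106

5/7106


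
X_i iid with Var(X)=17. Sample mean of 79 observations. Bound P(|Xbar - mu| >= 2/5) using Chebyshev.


Var(Xbar) = Var(X)/n = 17/79
Chebyshev: P(|Xbar-mu| >= 2/5) <= Var(Xbar)/(2/5)^2 = (17/79)/(4/25) = 425/316
Bound exceeds 1, so trivial bound: 1

1


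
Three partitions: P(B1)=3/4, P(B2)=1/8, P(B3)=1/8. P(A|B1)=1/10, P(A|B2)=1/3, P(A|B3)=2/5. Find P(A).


P(A) = P(A|B1)P(B1) + P(A|B2)P(B2) + P(A|B3)P(B3)
= 1/10*3/4 + 1/3*1/8 + 2/5*1/8
= 3/40 + 1/24 + 1/20 = 1/6

1/6


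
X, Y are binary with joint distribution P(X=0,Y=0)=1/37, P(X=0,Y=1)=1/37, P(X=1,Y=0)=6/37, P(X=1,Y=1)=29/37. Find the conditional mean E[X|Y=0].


P(Y=0) = 7/37
E[X|Y=0] = (0*1 + 1*6)/7 = 6/7

6/7


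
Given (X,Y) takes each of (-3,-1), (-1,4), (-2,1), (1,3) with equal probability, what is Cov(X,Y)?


E[X]=-5/4, E[Y]=7/4, E[XY]=0
Cov(X,Y) = E[XY] - E[X]E[Y] = 0 + 5/4*7/4 = 35/16

35/16


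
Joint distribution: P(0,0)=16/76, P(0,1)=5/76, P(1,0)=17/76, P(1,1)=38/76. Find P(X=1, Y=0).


Read from table: P(X=1, Y=0) = 17/76

17/76


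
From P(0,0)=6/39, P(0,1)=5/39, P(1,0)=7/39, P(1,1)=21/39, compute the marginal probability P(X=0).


P(X=0) = P(0,0)+P(0,1) = 6/39 + 5/39 = 11/39

11/39


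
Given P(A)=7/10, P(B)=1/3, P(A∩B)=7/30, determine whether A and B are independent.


P(A)*P(B) = 7/10*1/3 = 7/30
P(A∩B) = 7/30, which equals P(A)P(B), so independent

Yes, A and B are independent


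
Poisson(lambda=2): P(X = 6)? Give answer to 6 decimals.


P(X=6) = e^(-2) * 2^6 / 6!
≈ 0.1353352832 * 64 / 720
≈ 0.012030

0.012030


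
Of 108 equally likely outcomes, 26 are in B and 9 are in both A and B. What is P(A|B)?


P(A|B) = P(A∩B)/P(B) = (9/108)/(26/108) = 9/26

9/26


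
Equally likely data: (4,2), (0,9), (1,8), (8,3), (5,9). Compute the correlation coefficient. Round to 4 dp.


Cov(X,Y) = -5.3200, Var(X) = 8.2400, Var(Y) = 9.3600
rho = Cov/(sqrt(VarX)*sqrt(VarY)) = -0.6058

-0.6058


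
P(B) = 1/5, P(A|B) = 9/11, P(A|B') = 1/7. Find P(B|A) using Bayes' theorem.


P(A) = P(A|B)P(B) + P(A|B')P(B') = 9/11*1/5 + 1/7*4/5 = 107/385
P(B|A) = P(A|B)P(B)/P(A) = (9/55)/(107/385) = 63/107

63/107


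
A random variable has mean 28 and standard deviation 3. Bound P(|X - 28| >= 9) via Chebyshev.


k = 9/3 = 3
Chebyshev: P(|X-mu| >= k*sigma) <= 1/k^2 = 1/3^2 = 1/9

1/9


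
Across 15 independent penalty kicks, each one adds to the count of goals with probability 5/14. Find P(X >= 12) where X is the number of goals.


P(X>=12) = P(X=12) + P(X=13) + P(X=14) + P(X=15)
= 11568603515625/22224013651116032 + 1483154296875/22224013651116032 + 823974609375/155568095557812224 + 30517578125/155568095557812224
= 1646728515625/2778001706389504

1646728515625/2778001706389504


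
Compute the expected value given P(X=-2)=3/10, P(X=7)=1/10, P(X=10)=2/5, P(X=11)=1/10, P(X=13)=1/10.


E[X] = sum(x * P(x))
= -2*3/10 + 7*1/10 + 10*2/5 + 11*1/10 + 13*1/10
= 13/2

13/2


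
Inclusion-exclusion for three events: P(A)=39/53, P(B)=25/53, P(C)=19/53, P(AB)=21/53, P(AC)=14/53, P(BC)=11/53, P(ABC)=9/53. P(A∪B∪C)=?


P(A∪B∪C) = P(A)+P(B)+P(C) - P(AB)-P(AC)-P(BC) + P(ABC)
= 39/53+25/53+19/53 - 21/53-14/53-11/53 + 9/53
= 46/53

46/53


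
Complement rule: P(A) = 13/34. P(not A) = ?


P(A') = 1 - P(A) = 1 - 13/34 = 21/34

21/34


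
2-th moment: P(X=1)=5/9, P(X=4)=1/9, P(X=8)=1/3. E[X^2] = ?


E[X^2] = sum(x^2 * P(x))
= 1*5/9 + 16*1/9 + 64*1/3
= 71/3

71/3


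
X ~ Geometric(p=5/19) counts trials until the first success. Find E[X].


For geometric (trials until first success), E[X] = 1/p = 1/(5/19) = 19/5

19/5


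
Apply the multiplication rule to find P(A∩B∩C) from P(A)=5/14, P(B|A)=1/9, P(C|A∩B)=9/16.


P(A∩B∩C) = P(A) * P(B|A) * P(C|A∩B)
= 5/14 * 1/9 * 9/16
= 5/126 * 9/16 = 5/224

5/224


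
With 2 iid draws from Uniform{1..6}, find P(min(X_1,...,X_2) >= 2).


P(min >= 2) = P(all X_i >= 2) = (P(X_1 >= 2))^2
= (5/6)^2 = 25/36

25/36


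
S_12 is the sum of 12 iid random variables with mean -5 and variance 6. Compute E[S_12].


E[S_n] = n*E[X_1] = 12*-5 = -60

-60


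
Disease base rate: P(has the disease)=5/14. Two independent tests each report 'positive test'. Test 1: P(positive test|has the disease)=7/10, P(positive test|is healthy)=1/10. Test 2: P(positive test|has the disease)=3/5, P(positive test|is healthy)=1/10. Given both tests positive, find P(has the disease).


After test 1: P(+) = 7/10*5/14 + 1/10*9/14 = 11/35
P(B|+) = (1/4)/(11/35) = 35/44
After test 2 (use post1 as new prior): P(+) = 3/5*35/44 + 1/10*9/44 = 219/440
P(B|+,+) = (21/44)/(219/440) = 70/73

70/73


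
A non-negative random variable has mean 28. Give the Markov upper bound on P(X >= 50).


Markov: P(X >= a) <= E[X]/a
P(X >= 50) <= 28/50 = 14/25

14/25


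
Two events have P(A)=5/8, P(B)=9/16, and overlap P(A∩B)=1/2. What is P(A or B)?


P(A∪B) = P(A) + P(B) - P(A∩B)
= 5/8 + 9/16 - 1/2 = 11/16

11/16


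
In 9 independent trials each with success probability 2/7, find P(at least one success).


P(at least one) = 1 - P(none)
P(none) = (1 - 2/7)^9 = (5/7)^9 = 1953125/40353607
P(at least one) = 1 - 1953125/40353607 = 38400482/40353607

38400482/40353607


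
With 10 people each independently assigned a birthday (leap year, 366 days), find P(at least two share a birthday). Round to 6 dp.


P(all different) = prod((366-i)/366 for i=0..9) = 0.883355
P(at least one match) = 1 - 0.883355 = 0.116645

0.116645


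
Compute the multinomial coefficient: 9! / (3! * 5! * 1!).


9! = 362880
Denominator: 3!=6 * 5!=120 * 1!=1
Coefficient = 362880 / 720 = 504

504


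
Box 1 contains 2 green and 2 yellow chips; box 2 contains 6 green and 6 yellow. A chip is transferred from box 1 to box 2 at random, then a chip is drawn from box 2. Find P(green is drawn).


P(transfer green) = 2/4 = 1/2; P(transfer yellow) = 1/2
If green transferred: Urn II has 7 green of 13, so P(green|green moved) = 7/13
If yellow transferred: Urn II has 6 green of 13, so P(green|yellow moved) = 6/13
By total probability: P(green) = 1/2*7/13 + 1/2*6/13 = 1/2

1/2


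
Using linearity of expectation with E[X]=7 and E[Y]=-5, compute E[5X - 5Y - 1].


E[5X - 5Y - 1] = 5*E[X] - 5*E[Y] - 1
= (5)*(7) + (-5)*(-5) + (-1)
= 35 + 25 - 1 = 59

59


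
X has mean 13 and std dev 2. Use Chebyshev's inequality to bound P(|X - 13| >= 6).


k = 6/2 = 3
Chebyshev: P(|X-mu| >= k*sigma) <= 1/k^2 = 1/3^2 = 1/9

1/9


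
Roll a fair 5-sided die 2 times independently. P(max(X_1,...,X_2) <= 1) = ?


P(max <= 1) = P(all X_i <= 1) = (P(X_1 <= 1))^2
= (1/5)^2 = 1/25

1/25


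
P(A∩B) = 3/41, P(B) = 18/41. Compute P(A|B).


P(A|B) = P(A∩B)/P(B) = (3/41)/(18/41) = 3/18 = 1/6

1/6


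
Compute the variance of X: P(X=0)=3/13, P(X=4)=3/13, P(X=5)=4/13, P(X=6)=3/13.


E[X] = 50/13, E[X^2] = 256/13
Var(X) = E[X^2] - (E[X])^2 = 256/13 - (50/13)^2 = 828/169

828/169


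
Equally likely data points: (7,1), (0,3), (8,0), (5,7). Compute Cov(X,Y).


E[X]=5, E[Y]=11/4, E[XY]=21/2
Cov(X,Y) = E[XY] - E[X]E[Y] = 21/2 - 5*11/4 = -13/4

-13/4


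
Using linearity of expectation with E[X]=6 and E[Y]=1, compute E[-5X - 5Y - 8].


E[-5X - 5Y - 8] = -5*E[X] - 5*E[Y] - 8
= (-5)*(6) + (-5)*(1) + (-8)
= -30 - 5 - 8 = -43

-43


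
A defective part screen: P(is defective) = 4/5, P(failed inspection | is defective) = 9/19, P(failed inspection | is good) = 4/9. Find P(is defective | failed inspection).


P(A) = P(A|B)P(B) + P(A|B')P(B') = 9/19*4/5 + 4/9*1/5 = 80/171
P(B|A) = P(A|B)P(B)/P(A) = (36/95)/(80/171) = 81/100

81/100


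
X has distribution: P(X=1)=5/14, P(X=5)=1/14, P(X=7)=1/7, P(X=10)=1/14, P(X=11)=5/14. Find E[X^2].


E[X^2] = sum(g(x)*P(x))
= 1*5/14 + 25*1/14 + 49*1/7 + 100*1/14 + 121*5/14
= 119/2

119/2


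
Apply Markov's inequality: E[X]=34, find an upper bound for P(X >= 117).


Markov: P(X >= a) <= E[X]/a
P(X >= 117) <= 34/117

34/117


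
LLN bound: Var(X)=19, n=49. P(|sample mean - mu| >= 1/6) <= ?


Var(Xbar) = Var(X)/n = 19/49
Chebyshev: P(|Xbar-mu| >= 1/6) <= Var(Xbar)/(1/6)^2 = (19/49)/(1/36) = 684/49
Bound exceeds 1, so trivial bound: 1

1


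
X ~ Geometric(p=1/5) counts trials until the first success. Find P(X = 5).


P(X=5) = (1-p)^4 * p = (4/5)^4 * 1/5
= 256/625 * 1/5 = 256/3125

256/3125


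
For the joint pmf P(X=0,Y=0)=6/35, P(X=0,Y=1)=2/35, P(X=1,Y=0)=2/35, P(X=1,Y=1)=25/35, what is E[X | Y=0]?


P(Y=0) = 8/35
E[X|Y=0] = (0*6 + 1*2)/8 = 2/8 = 1/4

1/4


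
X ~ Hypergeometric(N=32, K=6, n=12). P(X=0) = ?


P(X=0) = C(6,0)*C(26,12) / C(32,12)
= 1*9657700 / 225792840
= 9657700/225792840 = 1615/37758

1615/37758


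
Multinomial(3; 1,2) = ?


3! = 6
Denominator: 1!=1 * 2!=2
Coefficient = 6 / 2 = 3

3


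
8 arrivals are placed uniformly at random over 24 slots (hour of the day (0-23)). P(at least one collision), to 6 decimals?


P(all different) = prod((24-i)/24 for i=0..7) = 0.269399
P(at least one match) = 1 - 0.269399 = 0.730601

0.730601


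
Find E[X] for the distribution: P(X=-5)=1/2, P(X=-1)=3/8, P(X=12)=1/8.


E[X] = sum(x * P(x))
= -5*1/2 - 1*3/8 + 12*1/8
= -11/8

-11/8


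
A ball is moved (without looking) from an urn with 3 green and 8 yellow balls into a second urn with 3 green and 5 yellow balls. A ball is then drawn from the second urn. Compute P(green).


P(transfer green) = 3/11; P(transfer yellow) = 8/11
If green transferred: Urn II has 4 green of 9, so P(green|green moved) = 4/9
If yellow transferred: Urn II has 3 green of 9, so P(green|yellow moved) = 1/3
By total probability: P(green) = 3/11*4/9 + 8/11*1/3 = 4/11

4/11


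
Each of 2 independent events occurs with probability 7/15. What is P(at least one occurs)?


P(at least one) = 1 - P(none)
P(none) = (1 - 7/15)^2 = (8/15)^2 = 64/225
P(at least one) = 1 - 64/225 = 161/225

161/225


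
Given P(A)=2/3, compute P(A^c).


P(A') = 1 - P(A) = 1 - 2/3 = 1/3

1/3


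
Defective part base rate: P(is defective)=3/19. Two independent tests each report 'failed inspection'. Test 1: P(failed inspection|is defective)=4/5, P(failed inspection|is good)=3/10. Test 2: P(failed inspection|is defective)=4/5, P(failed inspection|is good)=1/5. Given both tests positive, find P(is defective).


After test 1: P(+) = 4/5*3/19 + 3/10*16/19 = 36/95
P(B|+) = (12/95)/(36/95) = 1/3
After test 2 (use post1 as new prior): P(+) = 4/5*1/3 + 1/5*2/3 = 2/5
P(B|+,+) = (4/15)/(2/5) = 2/3

2/3


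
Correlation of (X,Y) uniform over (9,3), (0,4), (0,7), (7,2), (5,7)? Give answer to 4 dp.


Cov(X,Y) = -4.1200, Var(X) = 13.3600, Var(Y) = 4.2400
rho = Cov/(sqrt(VarX)*sqrt(VarY)) = -0.5474

-0.5474


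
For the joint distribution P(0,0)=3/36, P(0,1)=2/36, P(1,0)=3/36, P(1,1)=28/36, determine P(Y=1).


P(Y=1) = P(0,1)+P(1,1) = 2/36 + 28/36 = 30/36 = 5/6

5/6


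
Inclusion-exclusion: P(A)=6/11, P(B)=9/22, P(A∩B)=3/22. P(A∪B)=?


P(A∪B) = P(A) + P(B) - P(A∩B)
= 6/11 + 9/22 - 3/22 = 9/11

9/11


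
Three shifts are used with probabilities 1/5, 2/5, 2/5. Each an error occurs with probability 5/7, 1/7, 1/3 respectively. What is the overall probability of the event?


P(A) = P(A|B1)P(B1) + P(A|B2)P(B2) + P(A|B3)P(B3)
= 5/7*1/5 + 1/7*2/5 + 1/3*2/5
= 1/7 + 2/35 + 2/15 = 1/3

1/3


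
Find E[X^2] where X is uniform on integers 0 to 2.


E[X^2] = (1/3) * sum(x^2 for x=0..2)
= 5/3

5/3


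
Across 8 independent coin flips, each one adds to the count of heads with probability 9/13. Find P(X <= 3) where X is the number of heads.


P(X<=3) = P(X=0) + P(X=1) + P(X=2) + P(X=3)
= 65536/815730721 + 1179648/815730721 + 9289728/815730721 + 41803776/815730721
= 52338688/815730721

52338688/815730721


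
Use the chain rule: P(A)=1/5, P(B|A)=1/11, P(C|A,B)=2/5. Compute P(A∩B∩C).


P(A∩B∩C) = P(A) * P(B|A) * P(C|A∩B)
= 1/5 * 1/11 * 2/5
= 1/55 * 2/5 = 2/275

2/275


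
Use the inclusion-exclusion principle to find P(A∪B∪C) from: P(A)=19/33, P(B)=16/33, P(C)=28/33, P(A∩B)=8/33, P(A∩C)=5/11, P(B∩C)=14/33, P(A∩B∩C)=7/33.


P(A∪B∪C) = P(A)+P(B)+P(C) - P(AB)-P(AC)-P(BC) + P(ABC)
= 19/33+16/33+28/33 - 8/33-5/11-14/33 + 7/33
= 1

1


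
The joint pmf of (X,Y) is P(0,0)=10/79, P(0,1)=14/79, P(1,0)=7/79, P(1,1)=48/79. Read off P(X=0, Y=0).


Read from table: P(X=0, Y=0) = 10/79

10/79


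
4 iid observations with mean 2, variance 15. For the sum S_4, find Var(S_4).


By independence, Var(S_n) = n*Var(X_1) = 4*15 = 60

60


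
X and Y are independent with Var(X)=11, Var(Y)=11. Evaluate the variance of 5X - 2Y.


Independence => Cov(X,Y)=0
Var(5X - 2Y) = 5^2*Var(X) + (-2)^2*Var(Y)
= 25*11 + 4*11 = 319

319


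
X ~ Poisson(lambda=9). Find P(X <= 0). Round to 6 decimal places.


P(X<=0) = e^(-9)*9^0/0!
≈ 0.0001234098
≈ 0.000123

0.000123


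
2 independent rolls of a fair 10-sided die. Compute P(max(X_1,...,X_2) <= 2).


P(max <= 2) = P(all X_i <= 2) = (P(X_1 <= 2))^2
= (2/10)^2 = (1/5)^2 = 1/25

1/25


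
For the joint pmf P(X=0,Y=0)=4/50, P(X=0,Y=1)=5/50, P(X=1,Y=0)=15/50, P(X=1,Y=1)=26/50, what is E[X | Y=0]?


P(Y=0) = 19/50
E[X|Y=0] = (0*4 + 1*15)/19 = 15/19

15/19


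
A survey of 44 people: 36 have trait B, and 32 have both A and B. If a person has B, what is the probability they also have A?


P(A|B) = P(A∩B)/P(B) = (32/44)/(36/44) = 32/36 = 8/9

8/9


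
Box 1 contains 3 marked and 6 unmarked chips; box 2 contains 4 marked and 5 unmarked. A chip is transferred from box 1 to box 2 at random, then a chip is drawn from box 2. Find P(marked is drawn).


P(transfer marked) = 3/9 = 1/3; P(transfer unmarked) = 2/3
If marked transferred: Urn II has 5 marked of 10, so P(marked|marked moved) = 1/2
If unmarked transferred: Urn II has 4 marked of 10, so P(marked|unmarked moved) = 2/5
By total probability: P(marked) = 1/3*1/2 + 2/3*2/5 = 13/30

13/30


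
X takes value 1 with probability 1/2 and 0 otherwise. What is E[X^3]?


For Bernoulli: X in {0,1}
E[X^3] = 0^3*(1-1/2) + 1^3*1/2 = 1/2

1/2


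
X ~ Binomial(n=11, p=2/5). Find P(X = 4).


P(X=4) = C(11,4) * p^4 * (1-p)^7
= 330 * 16/625 * 2187/78125
= 2309472/9765625

2309472/9765625


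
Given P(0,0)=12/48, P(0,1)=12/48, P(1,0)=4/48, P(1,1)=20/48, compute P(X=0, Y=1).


Read from table: P(X=0, Y=1) = 12/48 = 1/4

1/4


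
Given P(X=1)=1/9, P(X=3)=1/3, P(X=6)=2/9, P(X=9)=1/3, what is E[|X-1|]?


E[|X-1|] = sum(g(x)*P(x))
= 0*1/9 + 2*1/3 + 5*2/9 + 8*1/3
= 40/9

40/9


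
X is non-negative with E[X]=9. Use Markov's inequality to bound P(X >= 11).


Markov: P(X >= a) <= E[X]/a
P(X >= 11) <= 9/11

9/11


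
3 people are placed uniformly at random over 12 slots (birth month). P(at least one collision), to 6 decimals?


P(all different) = prod((12-i)/12 for i=0..2) = 0.763889
P(at least one match) = 1 - 0.763889 = 0.236111

0.236111


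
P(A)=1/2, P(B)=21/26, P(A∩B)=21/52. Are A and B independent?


P(A)*P(B) = 1/2*21/26 = 21/52
P(A∩B) = 21/52, which equals P(A)P(B), so independent

Yes, A and B are independent


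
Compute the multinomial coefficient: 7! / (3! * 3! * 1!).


7! = 5040
Denominator: 3!=6 * 3!=6 * 1!=1
Coefficient = 5040 / 36 = 140

140


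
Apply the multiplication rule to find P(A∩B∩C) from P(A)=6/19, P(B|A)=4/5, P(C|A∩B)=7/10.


P(A∩B∩C) = P(A) * P(B|A) * P(C|A∩B)
= 6/19 * 4/5 * 7/10
= 24/95 * 7/10 = 84/475

84/475


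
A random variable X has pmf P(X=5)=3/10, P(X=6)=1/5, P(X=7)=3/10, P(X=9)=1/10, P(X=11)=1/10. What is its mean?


E[X] = sum(x * P(x))
= 5*3/10 + 6*1/5 + 7*3/10 + 9*1/10 + 11*1/10
= 34/5

34/5


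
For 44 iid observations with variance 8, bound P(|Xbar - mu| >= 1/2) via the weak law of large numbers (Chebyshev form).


Var(Xbar) = Var(X)/n = 8/44
Chebyshev: P(|Xbar-mu| >= 1/2) <= Var(Xbar)/(1/2)^2 = (2/11)/(1/4) = 8/11

8/11


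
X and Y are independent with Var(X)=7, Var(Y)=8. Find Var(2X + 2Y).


Independence => Cov(X,Y)=0
Var(2X + 2Y) = 2^2*Var(X) + 2^2*Var(Y)
= 4*7 + 4*8 = 60

60


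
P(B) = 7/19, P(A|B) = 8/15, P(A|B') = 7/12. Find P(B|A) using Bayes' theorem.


P(A) = P(A|B)P(B) + P(A|B')P(B') = 8/15*7/19 + 7/12*12/19 = 161/285
P(B|A) = P(A|B)P(B)/P(A) = (56/285)/(161/285) = 8/23

8/23


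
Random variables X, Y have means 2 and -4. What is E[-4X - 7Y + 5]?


E[-4X - 7Y + 5] = -4*E[X] - 7*E[Y] + 5
= (-4)*(2) + (-7)*(-4) + (5)
= -8 + 28 + 5 = 25

25


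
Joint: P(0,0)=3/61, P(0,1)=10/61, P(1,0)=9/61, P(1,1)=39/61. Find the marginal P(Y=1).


P(Y=1) = P(0,1)+P(1,1) = 10/61 + 39/61 = 49/61

49/61


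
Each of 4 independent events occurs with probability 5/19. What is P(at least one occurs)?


P(at least one) = 1 - P(none)
P(none) = (1 - 5/19)^4 = (14/19)^4 = 38416/130321
P(at least one) = 1 - 38416/130321 = 91905/130321

91905/130321


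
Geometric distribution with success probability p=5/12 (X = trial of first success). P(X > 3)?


P(X > 3) = P(first 3 trials all fail) = (1-p)^3 = (7/12)^3 = 343/1728

343/1728


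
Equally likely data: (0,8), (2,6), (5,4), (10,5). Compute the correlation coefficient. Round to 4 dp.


Cov(X,Y) = -3.9375, Var(X) = 14.1875, Var(Y) = 2.1875
rho = Cov/(sqrt(VarX)*sqrt(VarY)) = -0.7068

-0.7068


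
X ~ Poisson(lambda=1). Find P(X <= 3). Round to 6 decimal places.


P(X<=3) = e^(-1)*1^0/0! + e^(-1)*1^1/1! + e^(-1)*1^2/2! + e^(-1)*1^3/3!
≈ 0.3678794412 + 0.3678794412 + 0.1839397206 + 0.0613132402
= 0.9810118432
≈ 0.981012

0.981012


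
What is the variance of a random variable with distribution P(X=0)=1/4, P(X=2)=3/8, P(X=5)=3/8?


E[X] = 21/8, E[X^2] = 87/8
Var(X) = E[X^2] - (E[X])^2 = 87/8 - (21/8)^2 = 255/64

255/64


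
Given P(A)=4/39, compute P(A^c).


P(A') = 1 - P(A) = 1 - 4/39 = 35/39

35/39


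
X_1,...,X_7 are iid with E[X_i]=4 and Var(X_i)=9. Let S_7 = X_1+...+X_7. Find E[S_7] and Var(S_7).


E[S_n] = n*mu = 7*4 = 28
Var(S_n) = n*sigma^2 = 7*9 = 63

E[S_7]=28, Var(S_7)=63


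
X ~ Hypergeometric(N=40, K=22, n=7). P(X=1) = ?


P(X=1) = C(22,1)*C(18,6) / C(40,7)
= 22*18564 / 18643560
= 408408/18643560 = 77/3515

77/3515


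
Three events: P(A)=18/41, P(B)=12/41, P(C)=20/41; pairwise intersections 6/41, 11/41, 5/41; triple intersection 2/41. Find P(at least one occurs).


P(A∪B∪C) = P(A)+P(B)+P(C) - P(AB)-P(AC)-P(BC) + P(ABC)
= 18/41+12/41+20/41 - 6/41-11/41-5/41 + 2/41
= 30/41

30/41


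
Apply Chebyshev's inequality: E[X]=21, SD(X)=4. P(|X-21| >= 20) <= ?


k = 20/4 = 5
Chebyshev: P(|X-mu| >= k*sigma) <= 1/k^2 = 1/5^2 = 1/25

1/25


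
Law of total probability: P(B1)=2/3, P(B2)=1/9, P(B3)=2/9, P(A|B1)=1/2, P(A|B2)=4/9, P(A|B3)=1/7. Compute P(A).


P(A) = P(A|B1)P(B1) + P(A|B2)P(B2) + P(A|B3)P(B3)
= 1/2*2/3 + 4/9*1/9 + 1/7*2/9
= 1/3 + 4/81 + 2/63 = 235/567

235/567


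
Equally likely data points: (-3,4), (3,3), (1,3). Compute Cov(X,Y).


E[X]=1/3, E[Y]=10/3, E[XY]=0
Cov(X,Y) = E[XY] - E[X]E[Y] = 0 - 1/3*10/3 = -10/9

-10/9


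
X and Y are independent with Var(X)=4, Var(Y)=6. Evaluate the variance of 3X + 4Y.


Independence => Cov(X,Y)=0
Var(3X + 4Y) = 3^2*Var(X) + 4^2*Var(Y)
= 9*4 + 16*6 = 132

132


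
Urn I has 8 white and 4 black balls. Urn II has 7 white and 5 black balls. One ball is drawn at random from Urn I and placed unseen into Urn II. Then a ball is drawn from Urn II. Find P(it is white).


P(transfer white) = 8/12 = 2/3; P(transfer black) = 1/3
If white transferred: Urn II has 8 white of 13, so P(white|white moved) = 8/13
If black transferred: Urn II has 7 white of 13, so P(white|black moved) = 7/13
By total probability: P(white) = 2/3*8/13 + 1/3*7/13 = 23/39

23/39


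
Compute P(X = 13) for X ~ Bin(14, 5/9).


P(X=13) = C(14,13) * p^13 * (1-p)^1
= 14 * 1220703125/2541865828329 * 4/9
= 68359375000/22876792454961

68359375000/22876792454961


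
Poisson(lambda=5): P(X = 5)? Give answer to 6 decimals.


P(X=5) = e^(-5) * 5^5 / 5!
≈ 0.006737946999 * 3125 / 120
≈ 0.175467

0.175467


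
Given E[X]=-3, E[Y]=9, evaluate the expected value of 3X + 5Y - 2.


E[3X + 5Y - 2] = 3*E[X] + 5*E[Y] - 2
= (3)*(-3) + (5)*(9) + (-2)
= -9 + 45 - 2 = 34

34


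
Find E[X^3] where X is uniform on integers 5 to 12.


E[X^3] = (1/8) * sum(x^3 for x=5..12)
= 5984/8 = 748

748


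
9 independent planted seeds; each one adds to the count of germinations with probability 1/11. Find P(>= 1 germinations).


P(at least one) = 1 - P(none)
P(none) = (1 - 1/11)^9 = (10/11)^9 = 1000000000/2357947691
P(at least one) = 1 - 1000000000/2357947691 = 1357947691/2357947691

1357947691/2357947691


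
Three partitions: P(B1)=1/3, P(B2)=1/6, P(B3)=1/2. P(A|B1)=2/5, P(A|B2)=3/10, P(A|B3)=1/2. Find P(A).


P(A) = P(A|B1)P(B1) + P(A|B2)P(B2) + P(A|B3)P(B3)
= 2/5*1/3 + 3/10*1/6 + 1/2*1/2
= 2/15 + 1/20 + 1/4 = 13/30

13/30


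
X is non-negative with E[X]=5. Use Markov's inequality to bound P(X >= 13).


Markov: P(X >= a) <= E[X]/a
P(X >= 13) <= 5/13

5/13


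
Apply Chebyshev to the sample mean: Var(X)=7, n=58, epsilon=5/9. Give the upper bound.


Var(Xbar) = Var(X)/n = 7/58
Chebyshev: P(|Xbar-mu| >= 5/9) <= Var(Xbar)/(5/9)^2 = (7/58)/(25/81) = 567/1450

567/1450


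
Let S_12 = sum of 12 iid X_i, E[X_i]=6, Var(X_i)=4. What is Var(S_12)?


By independence, Var(S_n) = n*Var(X_1) = 12*4 = 48

48


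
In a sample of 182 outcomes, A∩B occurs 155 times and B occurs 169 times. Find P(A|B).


P(A|B) = P(A∩B)/P(B) = (155/182)/(169/182) = 155/169

155/169


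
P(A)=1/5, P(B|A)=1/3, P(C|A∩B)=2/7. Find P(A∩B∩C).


P(A∩B∩C) = P(A) * P(B|A) * P(C|A∩B)
= 1/5 * 1/3 * 2/7
= 1/15 * 2/7 = 2/105

2/105


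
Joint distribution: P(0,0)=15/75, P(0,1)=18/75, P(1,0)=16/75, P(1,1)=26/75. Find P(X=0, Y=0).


Read from table: P(X=0, Y=0) = 15/75 = 1/5

1/5


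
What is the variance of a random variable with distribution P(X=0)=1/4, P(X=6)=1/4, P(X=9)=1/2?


E[X] = 6, E[X^2] = 99/2
Var(X) = E[X^2] - (E[X])^2 = 99/2 - (6)^2 = 27/2

27/2


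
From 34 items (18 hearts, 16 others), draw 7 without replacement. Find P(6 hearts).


P(X=6) = C(18,6)*C(16,1) / C(34,7)
= 18564*16 / 5379616
= 297024/5379616 = 546/9889

546/9889


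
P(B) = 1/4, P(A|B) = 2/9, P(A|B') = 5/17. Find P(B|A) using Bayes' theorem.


P(A) = P(A|B)P(B) + P(A|B')P(B') = 2/9*1/4 + 5/17*3/4 = 169/612
P(B|A) = P(A|B)P(B)/P(A) = (1/18)/(169/612) = 34/169

34/169


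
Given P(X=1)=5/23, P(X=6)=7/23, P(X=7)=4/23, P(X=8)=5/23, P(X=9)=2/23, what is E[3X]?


E[3X] = sum(g(x)*P(x))
= 3*5/23 + 18*7/23 + 21*4/23 + 24*5/23 + 27*2/23
= 399/23

399/23


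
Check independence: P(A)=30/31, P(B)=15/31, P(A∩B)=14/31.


P(A)*P(B) = 30/31*15/31 = 450/961
P(A∩B) = 14/31 != 450/961, so not independent

No, A and B are not independent


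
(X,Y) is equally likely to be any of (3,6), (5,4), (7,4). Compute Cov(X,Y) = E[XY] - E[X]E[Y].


E[X]=5, E[Y]=14/3, E[XY]=22
Cov(X,Y) = E[XY] - E[X]E[Y] = 22 - 5*14/3 = -4/3

-4/3


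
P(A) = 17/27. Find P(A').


P(A') = 1 - P(A) = 1 - 17/27 = 10/27

10/27


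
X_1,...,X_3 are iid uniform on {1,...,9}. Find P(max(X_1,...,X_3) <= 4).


P(max <= 4) = P(all X_i <= 4) = (P(X_1 <= 4))^3
= (4/9)^3 = 64/729

64/729


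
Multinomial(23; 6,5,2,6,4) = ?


23! = 25852016738884976640000
Denominator: 6!=720 * 5!=120 * 2!=2 * 6!=720 * 4!=24
Coefficient = 25852016738884976640000 / 2985984000 = 8657788098960

8657788098960


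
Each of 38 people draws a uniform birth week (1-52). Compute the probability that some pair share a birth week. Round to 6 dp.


P(all different) = prod((52-i)/52 for i=0..37) = 0.000000
P(at least one match) = 1 - 0.000000 = 1.000000

1.000000


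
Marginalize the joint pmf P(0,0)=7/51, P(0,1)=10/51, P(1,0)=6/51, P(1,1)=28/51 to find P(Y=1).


P(Y=1) = P(0,1)+P(1,1) = 10/51 + 28/51 = 38/51

38/51


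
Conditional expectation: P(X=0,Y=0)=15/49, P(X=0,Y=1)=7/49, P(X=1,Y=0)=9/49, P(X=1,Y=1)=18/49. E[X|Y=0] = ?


P(Y=0) = 24/49
E[X|Y=0] = (0*15 + 1*9)/24 = 9/24 = 3/8

3/8


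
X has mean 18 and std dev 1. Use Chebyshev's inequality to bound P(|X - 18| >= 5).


k = 5/1 = 5
Chebyshev: P(|X-mu| >= k*sigma) <= 1/k^2 = 1/5^2 = 1/25

1/25


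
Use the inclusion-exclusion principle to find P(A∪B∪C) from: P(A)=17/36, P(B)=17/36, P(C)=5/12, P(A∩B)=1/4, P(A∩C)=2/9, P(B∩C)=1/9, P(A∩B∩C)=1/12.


P(A∪B∪C) = P(A)+P(B)+P(C) - P(AB)-P(AC)-P(BC) + P(ABC)
= 17/36+17/36+5/12 - 1/4-2/9-1/9 + 1/12
= 31/36

31/36


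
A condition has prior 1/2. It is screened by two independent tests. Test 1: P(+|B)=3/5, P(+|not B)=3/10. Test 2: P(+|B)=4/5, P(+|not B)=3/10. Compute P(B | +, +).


After test 1: P(+) = 3/5*1/2 + 3/10*1/2 = 9/20
P(B|+) = (3/10)/(9/20) = 2/3
After test 2 (use post1 as new prior): P(+) = 4/5*2/3 + 3/10*1/3 = 19/30
P(B|+,+) = (8/15)/(19/30) = 16/19

16/19


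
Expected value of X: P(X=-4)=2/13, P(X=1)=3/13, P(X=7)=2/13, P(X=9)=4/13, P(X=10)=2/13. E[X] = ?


E[X] = sum(x * P(x))
= -4*2/13 + 1*3/13 + 7*2/13 + 9*4/13 + 10*2/13
= 5

5


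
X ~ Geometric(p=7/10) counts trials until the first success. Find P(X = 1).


P(X=1) = (1-p)^0 * p = (3/10)^0 * 7/10
= 1 * 7/10 = 7/10

7/10


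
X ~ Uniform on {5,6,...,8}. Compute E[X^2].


E[X^2] = (1/4) * sum(x^2 for x=5..8)
= 174/4 = 87/2

87/2


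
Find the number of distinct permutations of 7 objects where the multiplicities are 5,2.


7! = 5040
Denominator: 5!=120 * 2!=2
Coefficient = 5040 / 240 = 21

21


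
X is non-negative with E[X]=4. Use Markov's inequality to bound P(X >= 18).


Markov: P(X >= a) <= E[X]/a
P(X >= 18) <= 4/18 = 2/9

2/9


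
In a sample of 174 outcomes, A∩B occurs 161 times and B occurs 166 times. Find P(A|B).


P(A|B) = P(A∩B)/P(B) = (161/174)/(166/174) = 161/166

161/166


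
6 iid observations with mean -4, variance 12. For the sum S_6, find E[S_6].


E[S_n] = n*E[X_1] = 6*-4 = -24

-24


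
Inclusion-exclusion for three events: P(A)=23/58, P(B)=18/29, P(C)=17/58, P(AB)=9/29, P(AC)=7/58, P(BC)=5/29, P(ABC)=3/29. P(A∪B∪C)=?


P(A∪B∪C) = P(A)+P(B)+P(C) - P(AB)-P(AC)-P(BC) + P(ABC)
= 23/58+18/29+17/58 - 9/29-7/58-5/29 + 3/29
= 47/58

47/58


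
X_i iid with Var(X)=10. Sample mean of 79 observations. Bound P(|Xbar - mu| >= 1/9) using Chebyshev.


Var(Xbar) = Var(X)/n = 10/79
Chebyshev: P(|Xbar-mu| >= 1/9) <= Var(Xbar)/(1/9)^2 = (10/79)/(1/81) = 810/79
Bound exceeds 1, so trivial bound: 1

1


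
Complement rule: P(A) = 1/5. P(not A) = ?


P(A') = 1 - P(A) = 1 - 1/5 = 4/5

4/5


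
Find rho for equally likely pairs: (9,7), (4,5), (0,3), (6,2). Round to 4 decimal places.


Cov(X,Y) = 3.5625, Var(X) = 10.6875, Var(Y) = 3.6875
rho = Cov/(sqrt(VarX)*sqrt(VarY)) = 0.5675

0.5675


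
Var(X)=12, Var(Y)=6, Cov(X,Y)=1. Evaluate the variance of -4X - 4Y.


Var(-4X - 4Y) = (-4)^2*Var(X) + (-4)^2*Var(Y) + 2*(-4)*(-4)*Cov(X,Y)
= 16*12 + 16*6 + 32*1
= 192 + 96 + 32 = 320

320


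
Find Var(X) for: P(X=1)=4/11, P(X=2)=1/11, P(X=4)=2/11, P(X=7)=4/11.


E[X] = 42/11, E[X^2] = 236/11
Var(X) = E[X^2] - (E[X])^2 = 236/11 - (42/11)^2 = 832/121

832/121


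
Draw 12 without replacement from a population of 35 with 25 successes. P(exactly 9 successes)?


P(X=9) = C(25,9)*C(10,3) / C(35,12)
= 2042975*120 / 834451800
= 245157000/834451800 = 24035/81809

24035/81809


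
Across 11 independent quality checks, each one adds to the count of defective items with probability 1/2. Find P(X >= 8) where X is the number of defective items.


P(X>=8) = P(X=8) + P(X=9) + P(X=10) + P(X=11)
= 165/2048 + 55/2048 + 11/2048 + 1/2048
= 29/256

29/256


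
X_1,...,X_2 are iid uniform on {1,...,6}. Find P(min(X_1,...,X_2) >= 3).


P(min >= 3) = P(all X_i >= 3) = (P(X_1 >= 3))^2
= (4/6)^2 = (2/3)^2 = 4/9

4/9


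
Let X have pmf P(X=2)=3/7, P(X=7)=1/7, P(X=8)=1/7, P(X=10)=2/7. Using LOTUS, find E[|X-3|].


E[|X-3|] = sum(g(x)*P(x))
= 1*3/7 + 4*1/7 + 5*1/7 + 7*2/7
= 26/7

26/7


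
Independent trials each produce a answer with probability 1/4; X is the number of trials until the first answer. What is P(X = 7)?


P(X=7) = (1-p)^6 * p = (3/4)^6 * 1/4
= 729/4096 * 1/4 = 729/16384

729/16384


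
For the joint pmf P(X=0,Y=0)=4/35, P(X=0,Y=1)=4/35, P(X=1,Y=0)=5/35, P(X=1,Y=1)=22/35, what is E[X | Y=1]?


P(Y=1) = 26/35
E[X|Y=1] = (0*4 + 1*22)/26 = 22/26 = 11/13

11/13


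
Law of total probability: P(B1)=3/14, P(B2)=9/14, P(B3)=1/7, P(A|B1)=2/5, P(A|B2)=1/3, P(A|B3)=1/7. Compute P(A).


P(A) = P(A|B1)P(B1) + P(A|B2)P(B2) + P(A|B3)P(B3)
= 2/5*3/14 + 1/3*9/14 + 1/7*1/7
= 3/35 + 3/14 + 1/49 = 157/490

157/490


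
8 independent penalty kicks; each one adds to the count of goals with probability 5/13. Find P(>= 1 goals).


P(at least one) = 1 - P(none)
P(none) = (1 - 5/13)^8 = (8/13)^8 = 16777216/815730721
P(at least one) = 1 - 16777216/815730721 = 798953505/815730721

798953505/815730721


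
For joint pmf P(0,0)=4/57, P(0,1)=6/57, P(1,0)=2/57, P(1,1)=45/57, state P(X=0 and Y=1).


Read from table: P(X=0, Y=1) = 6/57 = 2/19

2/19


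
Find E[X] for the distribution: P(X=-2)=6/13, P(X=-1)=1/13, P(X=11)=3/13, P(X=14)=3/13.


E[X] = sum(x * P(x))
= -2*6/13 - 1*1/13 + 11*3/13 + 14*3/13
= 62/13

62/13


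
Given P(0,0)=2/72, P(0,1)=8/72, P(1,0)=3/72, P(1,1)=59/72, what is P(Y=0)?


P(Y=0) = P(0,0)+P(1,0) = 2/72 + 3/72 = 5/72

5/72


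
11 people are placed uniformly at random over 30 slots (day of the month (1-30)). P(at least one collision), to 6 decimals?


P(all different) = prod((30-i)/30 for i=0..10) = 0.123093
P(at least one match) = 1 - 0.123093 = 0.876907

0.876907


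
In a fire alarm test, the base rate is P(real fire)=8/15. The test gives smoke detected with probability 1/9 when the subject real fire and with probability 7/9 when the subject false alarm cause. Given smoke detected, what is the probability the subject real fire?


P(A) = P(A|B)P(B) + P(A|B')P(B') = 1/9*8/15 + 7/9*7/15 = 19/45
P(B|A) = P(A|B)P(B)/P(A) = (8/135)/(19/45) = 8/57

8/57


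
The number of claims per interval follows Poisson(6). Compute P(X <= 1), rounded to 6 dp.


P(X<=1) = e^(-6)*6^0/0! + e^(-6)*6^1/1!
≈ 0.0024787522 + 0.0148725131
= 0.0173512653
≈ 0.017351

0.017351


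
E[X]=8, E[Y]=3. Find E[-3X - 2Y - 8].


E[-3X - 2Y - 8] = -3*E[X] - 2*E[Y] - 8
= (-3)*(8) + (-2)*(3) + (-8)
= -24 - 6 - 8 = -38

-38


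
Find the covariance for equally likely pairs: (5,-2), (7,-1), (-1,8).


E[X]=11/3, E[Y]=5/3, E[XY]=-25/3
Cov(X,Y) = E[XY] - E[X]E[Y] = -25/3 - 11/3*5/3 = -130/9

-130/9


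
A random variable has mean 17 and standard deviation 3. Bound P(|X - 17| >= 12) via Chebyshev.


k = 12/3 = 4
Chebyshev: P(|X-mu| >= k*sigma) <= 1/k^2 = 1/4^2 = 1/16

1/16


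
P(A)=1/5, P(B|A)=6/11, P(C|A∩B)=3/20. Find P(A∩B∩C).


P(A∩B∩C) = P(A) * P(B|A) * P(C|A∩B)
= 1/5 * 6/11 * 3/20
= 6/55 * 3/20 = 9/550

9/550


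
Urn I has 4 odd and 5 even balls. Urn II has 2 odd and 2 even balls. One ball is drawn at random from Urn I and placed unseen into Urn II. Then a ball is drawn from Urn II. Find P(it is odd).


P(transfer odd) = 4/9; P(transfer even) = 5/9
If odd transferred: Urn II has 3 odd of 5, so P(odd|odd moved) = 3/5
If even transferred: Urn II has 2 odd of 5, so P(odd|even moved) = 2/5
By total probability: P(odd) = 4/9*3/5 + 5/9*2/5 = 22/45

22/45


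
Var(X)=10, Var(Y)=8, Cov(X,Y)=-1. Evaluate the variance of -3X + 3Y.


Var(-3X + 3Y) = (-3)^2*Var(X) + 3^2*Var(Y) + 2*(-3)*3*Cov(X,Y)
= 9*10 + 9*8 - 18*(-1)
= 90 + 72 + 18 = 180

180


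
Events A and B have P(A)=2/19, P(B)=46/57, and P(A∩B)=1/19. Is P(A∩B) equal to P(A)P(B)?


P(A)*P(B) = 2/19*46/57 = 92/1083
P(A∩B) = 1/19 != 92/1083, so not independent

No, A and B are not independent


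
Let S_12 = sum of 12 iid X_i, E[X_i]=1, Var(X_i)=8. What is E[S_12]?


E[S_n] = n*E[X_1] = 12*1 = 12

12


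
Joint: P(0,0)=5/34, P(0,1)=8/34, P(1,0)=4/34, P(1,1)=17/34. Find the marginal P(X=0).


P(X=0) = P(0,0)+P(0,1) = 5/34 + 8/34 = 13/34

13/34


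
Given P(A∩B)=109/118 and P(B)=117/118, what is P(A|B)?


P(A|B) = P(A∩B)/P(B) = (109/118)/(117/118) = 109/117

109/117


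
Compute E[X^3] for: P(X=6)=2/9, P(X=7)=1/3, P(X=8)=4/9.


E[X^3] = sum(x^3 * P(x))
= 216*2/9 + 343*1/3 + 512*4/9
= 3509/9

3509/9


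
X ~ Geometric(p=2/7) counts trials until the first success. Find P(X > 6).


P(X > 6) = P(first 6 trials all fail) = (1-p)^6 = (5/7)^6 = 15625/117649

15625/117649


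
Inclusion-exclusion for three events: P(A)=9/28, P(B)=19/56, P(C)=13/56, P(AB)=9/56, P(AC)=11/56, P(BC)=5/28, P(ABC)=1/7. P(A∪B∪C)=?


P(A∪B∪C) = P(A)+P(B)+P(C) - P(AB)-P(AC)-P(BC) + P(ABC)
= 9/28+19/56+13/56 - 9/56-11/56-5/28 + 1/7
= 1/2

1/2


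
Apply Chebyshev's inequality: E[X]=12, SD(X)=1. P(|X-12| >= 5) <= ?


k = 5/1 = 5
Chebyshev: P(|X-mu| >= k*sigma) <= 1/k^2 = 1/5^2 = 1/25

1/25


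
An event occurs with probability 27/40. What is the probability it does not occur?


P(A') = 1 - P(A) = 1 - 27/40 = 13/40

13/40


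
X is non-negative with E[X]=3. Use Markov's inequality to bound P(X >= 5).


Markov: P(X >= a) <= E[X]/a
P(X >= 5) <= 3/5

3/5


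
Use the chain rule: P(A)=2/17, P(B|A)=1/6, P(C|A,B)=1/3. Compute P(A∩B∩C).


P(A∩B∩C) = P(A) * P(B|A) * P(C|A∩B)
= 2/17 * 1/6 * 1/3
= 1/51 * 1/3 = 1/153

1/153


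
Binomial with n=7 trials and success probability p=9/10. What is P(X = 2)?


P(X=2) = C(7,2) * p^2 * (1-p)^5
= 21 * 81/100 * 1/100000
= 1701/10000000

1701/10000000


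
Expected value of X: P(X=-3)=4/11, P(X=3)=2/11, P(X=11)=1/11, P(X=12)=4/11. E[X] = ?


E[X] = sum(x * P(x))
= -3*4/11 + 3*2/11 + 11*1/11 + 12*4/11
= 53/11

53/11


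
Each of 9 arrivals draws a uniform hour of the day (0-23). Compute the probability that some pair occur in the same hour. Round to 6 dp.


P(all different) = prod((24-i)/24 for i=0..8) = 0.179599
P(at least one match) = 1 - 0.179599 = 0.820401

0.820401


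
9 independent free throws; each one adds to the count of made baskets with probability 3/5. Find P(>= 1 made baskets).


P(at least one) = 1 - P(none)
P(none) = (1 - 3/5)^9 = (2/5)^9 = 512/1953125
P(at least one) = 1 - 512/1953125 = 1952613/1953125

1952613/1953125


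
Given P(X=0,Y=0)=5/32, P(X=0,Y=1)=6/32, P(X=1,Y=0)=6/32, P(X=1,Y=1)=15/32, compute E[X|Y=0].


P(Y=0) = 11/32
E[X|Y=0] = (0*5 + 1*6)/11 = 6/11

6/11


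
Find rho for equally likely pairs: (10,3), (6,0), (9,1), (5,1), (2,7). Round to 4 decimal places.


Cov(X,Y) = -3.7600, Var(X) = 8.2400, Var(Y) = 6.2400
rho = Cov/(sqrt(VarX)*sqrt(VarY)) = -0.5244

-0.5244


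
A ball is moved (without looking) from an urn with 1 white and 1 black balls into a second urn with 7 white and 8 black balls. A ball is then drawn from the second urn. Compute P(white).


P(transfer white) = 1/2; P(transfer black) = 1/2
If white transferred: Urn II has 8 white of 16, so P(white|white moved) = 1/2
If black transferred: Urn II has 7 white of 16, so P(white|black moved) = 7/16
By total probability: P(white) = 1/2*1/2 + 1/2*7/16 = 15/32

15/32


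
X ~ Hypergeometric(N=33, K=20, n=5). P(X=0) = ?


P(X=0) = C(20,0)*C(13,5) / C(33,5)
= 1*1287 / 237336
= 1287/237336 = 39/7192

39/7192


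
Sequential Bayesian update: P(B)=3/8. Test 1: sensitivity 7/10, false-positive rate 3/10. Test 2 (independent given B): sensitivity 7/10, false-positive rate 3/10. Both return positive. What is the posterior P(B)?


After test 1: P(+) = 7/10*3/8 + 3/10*5/8 = 9/20
P(B|+) = (21/80)/(9/20) = 7/12
After test 2 (use post1 as new prior): P(+) = 7/10*7/12 + 3/10*5/12 = 8/15
P(B|+,+) = (49/120)/(8/15) = 49/64

49/64


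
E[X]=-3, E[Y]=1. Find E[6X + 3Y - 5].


E[6X + 3Y - 5] = 6*E[X] + 3*E[Y] - 5
= (6)*(-3) + (3)*(1) + (-5)
= -18 + 3 - 5 = -20

-20


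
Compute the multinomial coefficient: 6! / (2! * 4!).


6! = 720
Denominator: 2!=2 * 4!=24
Coefficient = 720 / 48 = 15

15


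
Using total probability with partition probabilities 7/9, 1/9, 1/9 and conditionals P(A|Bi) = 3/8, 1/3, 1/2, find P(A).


P(A) = P(A|B1)P(B1) + P(A|B2)P(B2) + P(A|B3)P(B3)
= 3/8*7/9 + 1/3*1/9 + 1/2*1/9
= 7/24 + 1/27 + 1/18 = 83/216

83/216


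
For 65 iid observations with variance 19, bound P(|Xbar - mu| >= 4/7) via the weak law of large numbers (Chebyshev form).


Var(Xbar) = Var(X)/n = 19/65
Chebyshev: P(|Xbar-mu| >= 4/7) <= Var(Xbar)/(4/7)^2 = (19/65)/(16/49) = 931/1040

931/1040


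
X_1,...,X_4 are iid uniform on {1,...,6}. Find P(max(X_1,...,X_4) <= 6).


P(max <= 6) = P(all X_i <= 6) = (P(X_1 <= 6))^4
= (6/6)^4 = 1^4 = 1

1


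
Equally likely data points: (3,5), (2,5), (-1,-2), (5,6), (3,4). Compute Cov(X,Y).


E[X]=12/5, E[Y]=18/5, E[XY]=69/5
Cov(X,Y) = E[XY] - E[X]E[Y] = 69/5 - 12/5*18/5 = 129/25

129/25


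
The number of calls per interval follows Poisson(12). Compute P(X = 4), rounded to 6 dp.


P(X=4) = e^(-12) * 12^4 / 4!
≈ 0.000006144212353 * 20736 / 24
≈ 0.005309

0.005309


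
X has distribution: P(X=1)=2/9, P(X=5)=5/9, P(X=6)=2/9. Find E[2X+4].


E[2X+4] = sum(g(x)*P(x))
= 6*2/9 + 14*5/9 + 16*2/9
= 38/3

38/3


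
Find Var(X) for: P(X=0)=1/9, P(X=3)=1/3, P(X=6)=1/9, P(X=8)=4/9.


E[X] = 47/9, E[X^2] = 319/9
Var(X) = E[X^2] - (E[X])^2 = 319/9 - (47/9)^2 = 662/81

662/81


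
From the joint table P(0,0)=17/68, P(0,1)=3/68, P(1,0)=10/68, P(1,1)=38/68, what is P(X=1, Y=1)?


Read from table: P(X=1, Y=1) = 38/68 = 19/34

19/34


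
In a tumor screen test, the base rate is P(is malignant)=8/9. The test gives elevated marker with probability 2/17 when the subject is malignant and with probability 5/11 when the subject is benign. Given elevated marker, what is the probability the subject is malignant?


P(A) = P(A|B)P(B) + P(A|B')P(B') = 2/17*8/9 + 5/11*1/9 = 29/187
P(B|A) = P(A|B)P(B)/P(A) = (16/153)/(29/187) = 176/261

176/261


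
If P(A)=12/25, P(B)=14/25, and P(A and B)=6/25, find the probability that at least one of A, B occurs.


P(A∪B) = P(A) + P(B) - P(A∩B)
= 12/25 + 14/25 - 6/25 = 4/5

4/5


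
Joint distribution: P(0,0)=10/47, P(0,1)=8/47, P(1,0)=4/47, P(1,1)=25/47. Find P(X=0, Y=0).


Read from table: P(X=0, Y=0) = 10/47

10/47


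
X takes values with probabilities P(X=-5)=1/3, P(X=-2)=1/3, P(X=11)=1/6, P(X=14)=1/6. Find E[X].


E[X] = sum(x * P(x))
= -5*1/3 - 2*1/3 + 11*1/6 + 14*1/6
= 11/6

11/6


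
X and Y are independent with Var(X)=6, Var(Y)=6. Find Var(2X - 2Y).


Independence => Cov(X,Y)=0
Var(2X - 2Y) = 2^2*Var(X) + (-2)^2*Var(Y)
= 4*6 + 4*6 = 48

48


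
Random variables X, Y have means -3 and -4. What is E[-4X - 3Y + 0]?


E[-4X - 3Y + 0] = -4*E[X] - 3*E[Y] + 0
= (-4)*(-3) + (-3)*(-4) + (0)
= 12 + 12 + 0 = 24

24


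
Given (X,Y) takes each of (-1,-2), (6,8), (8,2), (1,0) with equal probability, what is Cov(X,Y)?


E[X]=7/2, E[Y]=2, E[XY]=33/2
Cov(X,Y) = E[XY] - E[X]E[Y] = 33/2 - 7/2*2 = 19/2

19/2


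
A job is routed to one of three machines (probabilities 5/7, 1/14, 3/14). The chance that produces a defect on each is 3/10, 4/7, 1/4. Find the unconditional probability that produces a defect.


P(A) = P(A|B1)P(B1) + P(A|B2)P(B2) + P(A|B3)P(B3)
= 3/10*5/7 + 4/7*1/14 + 1/4*3/14
= 3/14 + 2/49 + 3/56 = 121/392

121/392
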